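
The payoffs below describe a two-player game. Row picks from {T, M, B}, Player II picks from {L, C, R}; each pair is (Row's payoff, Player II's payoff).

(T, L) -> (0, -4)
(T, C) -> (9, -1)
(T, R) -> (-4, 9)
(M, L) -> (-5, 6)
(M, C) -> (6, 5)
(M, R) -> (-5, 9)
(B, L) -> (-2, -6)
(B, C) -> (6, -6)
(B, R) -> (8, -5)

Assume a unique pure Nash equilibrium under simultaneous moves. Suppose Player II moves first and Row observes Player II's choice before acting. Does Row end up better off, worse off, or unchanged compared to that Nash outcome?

Row best-responds to each possible Player II move:
- L: Row compares 0, -5, -2 and picks T; Player II would get -4.
- C: Row compares 9, 6, 6 and picks T; Player II would get -1.
- R: Row compares -4, -5, 8 and picks B; Player II would get -5.
Maximizing over -4, -1, -5, Player II chooses C. Subgame-perfect outcome: (T, C) with payoffs (9, -1).
For the simultaneous game, intersect best replies.
Row's best replies: L→T; C→T; R→B.
Player II's best replies: T→R; M→R; B→R.
Only (B, R) has each player best-responding; Nash payoffs (8, -5).
Row earns 9 sequentially versus 8 at the Nash outcome: better off.

better off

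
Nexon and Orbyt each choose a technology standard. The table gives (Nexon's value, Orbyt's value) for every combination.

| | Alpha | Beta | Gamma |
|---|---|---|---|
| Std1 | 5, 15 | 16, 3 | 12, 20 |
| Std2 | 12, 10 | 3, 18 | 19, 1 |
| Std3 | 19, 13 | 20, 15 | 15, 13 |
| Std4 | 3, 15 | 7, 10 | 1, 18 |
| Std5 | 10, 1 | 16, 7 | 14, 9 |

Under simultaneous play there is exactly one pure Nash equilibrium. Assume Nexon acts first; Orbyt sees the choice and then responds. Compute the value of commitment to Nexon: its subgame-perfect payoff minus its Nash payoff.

0

Solve by backward induction (Nexon leads).
- Std1: BR = Gamma, leader payoff 12.
- Std2: BR = Beta, leader payoff 3.
- Std3: BR = Beta, leader payoff 20.
- Std4: BR = Gamma, leader payoff 1.
- Std5: BR = Gamma, leader payoff 14.
Nexon's induced payoffs are 12, 3, 20, 1, 14, so Nexon commits to Std3. Subgame-perfect outcome: (Std3, Beta) with payoffs (20, 15).
For the simultaneous game, intersect best replies.
Nexon's best replies: Alpha→Std3; Beta→Std3; Gamma→Std2.
Orbyt's best replies: Std1→Gamma; Std2→Beta; Std3→Beta; Std4→Gamma; Std5→Gamma.
The unique mutual best reply is (Std3, Beta), giving (20, 15).
Nexon's commitment gain: 20 − 20 = 0.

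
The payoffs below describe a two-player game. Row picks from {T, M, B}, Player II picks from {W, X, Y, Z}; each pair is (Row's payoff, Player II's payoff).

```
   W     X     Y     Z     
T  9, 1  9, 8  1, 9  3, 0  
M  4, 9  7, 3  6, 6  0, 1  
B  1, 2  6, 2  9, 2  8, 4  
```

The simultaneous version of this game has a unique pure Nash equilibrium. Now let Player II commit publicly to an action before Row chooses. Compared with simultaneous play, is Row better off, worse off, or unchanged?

Row best-responds to each possible Player II move:
- W → Row plays T (best of 9, 4, 1); Player II gets 1.
- X → Row plays T (best of 9, 7, 6); Player II gets 8.
- Y → Row plays B (best of 1, 6, 9); Player II gets 2.
- Z → Row plays B (best of 3, 0, 8); Player II gets 4.
Among 1, 8, 2, 4, the best is 8 at X. Subgame-perfect outcome: (T, X) with payoffs (9, 8).
For the simultaneous game, intersect best replies.
Row's best replies: W→T; X→T; Y→B; Z→B.
Player II's best replies: T→Y; M→W; B→Z.
The unique mutual best reply is (B, Z), giving (8, 4).
Row earns 9 sequentially versus 8 at the Nash outcome: better off.

better off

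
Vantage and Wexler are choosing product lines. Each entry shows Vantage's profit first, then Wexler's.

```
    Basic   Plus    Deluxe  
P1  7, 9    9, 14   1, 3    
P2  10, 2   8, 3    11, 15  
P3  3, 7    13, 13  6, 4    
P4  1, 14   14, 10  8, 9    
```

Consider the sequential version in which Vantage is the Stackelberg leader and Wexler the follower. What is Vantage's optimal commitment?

Backward induction with Vantage moving first.
- P1 → Wexler plays Plus (best of 9, 14, 3); Vantage gets 9.
- P2 → Wexler plays Deluxe (best of 2, 3, 15); Vantage gets 11.
- P3 → Wexler plays Plus (best of 7, 13, 4); Vantage gets 13.
- P4 → Wexler plays Basic (best of 14, 10, 9); Vantage gets 1.
Vantage's induced payoffs are 9, 11, 13, 1, so Vantage commits to P3. Subgame-perfect outcome: (P3, Plus) with payoffs (13, 13).

P3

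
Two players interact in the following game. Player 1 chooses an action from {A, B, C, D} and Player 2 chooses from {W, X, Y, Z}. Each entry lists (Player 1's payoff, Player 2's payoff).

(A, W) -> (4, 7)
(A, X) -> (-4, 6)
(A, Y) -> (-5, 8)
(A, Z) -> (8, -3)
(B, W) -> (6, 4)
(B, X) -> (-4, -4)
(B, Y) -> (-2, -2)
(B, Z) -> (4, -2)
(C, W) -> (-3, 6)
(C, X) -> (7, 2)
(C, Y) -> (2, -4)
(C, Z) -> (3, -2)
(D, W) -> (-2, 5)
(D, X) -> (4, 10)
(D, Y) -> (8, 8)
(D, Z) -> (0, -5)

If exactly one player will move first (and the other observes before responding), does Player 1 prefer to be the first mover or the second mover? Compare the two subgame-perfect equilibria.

If Player 1 leads: Player 2's best replies are A→Y, B→W, C→W, D→X; Player 1's induced payoffs -5, 6, -3, 4; outcome (B, W), payoffs (6, 4).
If Player 2 leads: Player 1's best replies are W→B, X→C, Y→D, Z→A; Player 2's induced payoffs 4, 2, 8, -3; outcome (D, Y), payoffs (8, 8).
Player 1 gets 6 moving first and 8 moving second, so Player 1 prefers to move second.

second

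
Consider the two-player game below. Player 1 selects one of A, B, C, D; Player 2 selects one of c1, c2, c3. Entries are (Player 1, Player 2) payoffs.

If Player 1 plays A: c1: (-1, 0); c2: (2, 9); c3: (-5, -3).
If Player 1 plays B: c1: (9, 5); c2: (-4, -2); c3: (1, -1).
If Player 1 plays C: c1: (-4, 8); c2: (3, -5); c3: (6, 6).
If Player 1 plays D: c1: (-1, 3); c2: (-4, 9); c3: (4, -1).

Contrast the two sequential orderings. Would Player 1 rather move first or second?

first

If Player 1 leads: Player 2's best replies are A→c2, B→c1, C→c1, D→c2; Player 1's induced payoffs 2, 9, -4, -4; outcome (B, c1), payoffs (9, 5).
If Player 2 leads: Player 1's best replies are c1→B, c2→C, c3→C; Player 2's induced payoffs 5, -5, 6; outcome (C, c3), payoffs (6, 6).
Player 1 gets 9 moving first and 6 moving second, so Player 1 prefers to move first.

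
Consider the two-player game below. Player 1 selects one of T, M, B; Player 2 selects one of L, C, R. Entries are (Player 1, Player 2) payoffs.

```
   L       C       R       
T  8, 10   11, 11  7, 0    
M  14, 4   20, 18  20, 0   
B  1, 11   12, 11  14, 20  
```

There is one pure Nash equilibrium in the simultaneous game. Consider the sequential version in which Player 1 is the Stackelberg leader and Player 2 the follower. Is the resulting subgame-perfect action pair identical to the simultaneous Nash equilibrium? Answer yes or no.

yes

Player 2 best-responds to each possible Player 1 move:
- T → Player 2 plays C (best of 10, 11, 0); Player 1 gets 11.
- M → Player 2 plays C (best of 4, 18, 0); Player 1 gets 20.
- B → Player 2 plays R (best of 11, 11, 20); Player 1 gets 14.
Maximizing over 11, 20, 14, Player 1 chooses M. Subgame-perfect outcome: (M, C) with payoffs (20, 18).
Now find the simultaneous Nash equilibrium.
Player 1's best replies: L→M; C→M; R→M.
Player 2's best replies: T→C; M→C; B→R.
Only (M, C) has each player best-responding; Nash payoffs (20, 18).
Sequential outcome (M, C) coincides with the Nash profile (M, C).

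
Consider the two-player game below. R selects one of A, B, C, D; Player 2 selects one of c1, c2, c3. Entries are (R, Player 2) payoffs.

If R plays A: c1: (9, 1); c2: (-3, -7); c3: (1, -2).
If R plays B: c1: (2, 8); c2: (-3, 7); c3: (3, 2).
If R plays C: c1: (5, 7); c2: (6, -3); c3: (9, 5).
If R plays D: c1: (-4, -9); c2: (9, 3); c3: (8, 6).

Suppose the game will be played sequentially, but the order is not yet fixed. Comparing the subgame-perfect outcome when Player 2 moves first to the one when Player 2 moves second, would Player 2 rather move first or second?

first

If R leads: Player 2's best replies are A→c1, B→c1, C→c1, D→c3; R's induced payoffs 9, 2, 5, 8; outcome (A, c1), payoffs (9, 1).
If Player 2 leads: R's best replies are c1→A, c2→D, c3→C; Player 2's induced payoffs 1, 3, 5; outcome (C, c3), payoffs (9, 5).
Player 2 gets 5 moving first and 1 moving second, so Player 2 prefers to move first.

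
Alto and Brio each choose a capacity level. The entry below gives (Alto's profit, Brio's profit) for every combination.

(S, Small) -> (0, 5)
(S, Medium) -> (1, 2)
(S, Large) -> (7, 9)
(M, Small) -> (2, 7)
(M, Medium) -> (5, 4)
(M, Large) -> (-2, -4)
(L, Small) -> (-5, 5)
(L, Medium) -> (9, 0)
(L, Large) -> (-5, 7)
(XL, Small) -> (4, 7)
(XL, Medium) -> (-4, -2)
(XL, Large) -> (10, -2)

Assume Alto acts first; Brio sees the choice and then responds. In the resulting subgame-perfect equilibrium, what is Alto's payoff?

7

Solve by backward induction (Alto leads).
- S: BR = Large, leader payoff 7.
- M: BR = Small, leader payoff 2.
- L: BR = Large, leader payoff -5.
- XL: BR = Small, leader payoff 4.
Alto's induced payoffs are 7, 2, -5, 4, so Alto commits to S. Subgame-perfect outcome: (S, Large) with payoffs (7, 9).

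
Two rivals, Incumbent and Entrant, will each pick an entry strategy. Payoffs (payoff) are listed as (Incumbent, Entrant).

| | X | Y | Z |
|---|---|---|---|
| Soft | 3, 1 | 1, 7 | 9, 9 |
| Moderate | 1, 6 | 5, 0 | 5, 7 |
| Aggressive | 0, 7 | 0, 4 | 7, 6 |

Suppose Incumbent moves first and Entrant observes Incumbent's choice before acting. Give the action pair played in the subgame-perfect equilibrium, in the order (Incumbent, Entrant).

(Soft, Z)

Entrant best-responds to each possible Incumbent move:
- Soft: Entrant compares 1, 7, 9 and picks Z; Incumbent would get 9.
- Moderate: Entrant compares 6, 0, 7 and picks Z; Incumbent would get 5.
- Aggressive: Entrant compares 7, 4, 6 and picks X; Incumbent would get 0.
Among 9, 5, 0, the best is 9 at Soft. Subgame-perfect outcome: (Soft, Z) with payoffs (9, 9).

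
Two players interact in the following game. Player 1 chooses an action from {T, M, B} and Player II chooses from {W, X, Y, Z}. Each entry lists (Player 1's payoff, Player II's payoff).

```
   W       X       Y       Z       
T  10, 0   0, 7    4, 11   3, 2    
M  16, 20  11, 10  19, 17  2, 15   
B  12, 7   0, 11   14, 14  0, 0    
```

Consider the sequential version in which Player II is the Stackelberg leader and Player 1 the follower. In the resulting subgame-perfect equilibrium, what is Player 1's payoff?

16

Player 1 best-responds to each possible Player II move:
- W → Player 1 plays M (best of 10, 16, 12); Player II gets 20.
- X → Player 1 plays M (best of 0, 11, 0); Player II gets 10.
- Y → Player 1 plays M (best of 4, 19, 14); Player II gets 17.
- Z → Player 1 plays T (best of 3, 2, 0); Player II gets 2.
Player II's induced payoffs are 20, 10, 17, 2, so Player II commits to W. Subgame-perfect outcome: (M, W) with payoffs (16, 20).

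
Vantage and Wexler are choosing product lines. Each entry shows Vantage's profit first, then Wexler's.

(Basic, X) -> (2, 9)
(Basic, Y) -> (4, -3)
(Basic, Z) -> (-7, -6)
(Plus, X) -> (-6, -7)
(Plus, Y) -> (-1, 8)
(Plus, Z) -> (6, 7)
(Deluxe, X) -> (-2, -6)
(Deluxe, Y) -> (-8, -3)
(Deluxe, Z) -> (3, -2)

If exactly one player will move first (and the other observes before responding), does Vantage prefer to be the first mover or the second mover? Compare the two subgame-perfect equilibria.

first

If Vantage leads: Wexler's best replies are Basic→X, Plus→Y, Deluxe→Z; Vantage's induced payoffs 2, -1, 3; outcome (Deluxe, Z), payoffs (3, -2).
If Wexler leads: Vantage's best replies are X→Basic, Y→Basic, Z→Plus; Wexler's induced payoffs 9, -3, 7; outcome (Basic, X), payoffs (2, 9).
Vantage gets 3 moving first and 2 moving second, so Vantage prefers to move first.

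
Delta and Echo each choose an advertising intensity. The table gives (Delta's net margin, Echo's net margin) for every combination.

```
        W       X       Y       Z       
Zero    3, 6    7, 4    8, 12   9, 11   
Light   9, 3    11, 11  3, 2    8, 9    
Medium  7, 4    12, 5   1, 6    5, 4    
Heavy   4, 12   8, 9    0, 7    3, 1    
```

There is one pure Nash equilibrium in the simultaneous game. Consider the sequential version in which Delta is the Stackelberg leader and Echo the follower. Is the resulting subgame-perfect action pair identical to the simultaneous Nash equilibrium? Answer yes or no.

Solve by backward induction (Delta leads).
- Zero: BR = Y, leader payoff 8.
- Light: BR = X, leader payoff 11.
- Medium: BR = Y, leader payoff 1.
- Heavy: BR = W, leader payoff 4.
Among 8, 11, 1, 4, the best is 11 at Light. Subgame-perfect outcome: (Light, X) with payoffs (11, 11).
Under simultaneous play:
Delta's best replies: W→Light; X→Medium; Y→Zero; Z→Zero.
Echo's best replies: Zero→Y; Light→X; Medium→Y; Heavy→W.
Only (Zero, Y) has each player best-responding; Nash payoffs (8, 12).
Sequential outcome (Light, X) differs from the Nash profile (Zero, Y).

no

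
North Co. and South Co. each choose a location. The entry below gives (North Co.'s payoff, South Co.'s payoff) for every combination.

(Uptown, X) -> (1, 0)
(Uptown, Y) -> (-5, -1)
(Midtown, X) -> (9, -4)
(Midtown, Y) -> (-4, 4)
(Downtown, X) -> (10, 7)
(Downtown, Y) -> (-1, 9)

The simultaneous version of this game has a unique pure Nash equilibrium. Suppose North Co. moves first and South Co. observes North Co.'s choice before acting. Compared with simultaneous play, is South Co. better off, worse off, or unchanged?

Backward induction with North Co. moving first.
- Uptown: South Co. compares 0, -1 and picks X; North Co. would get 1.
- Midtown: South Co. compares -4, 4 and picks Y; North Co. would get -4.
- Downtown: South Co. compares 7, 9 and picks Y; North Co. would get -1.
North Co.'s induced payoffs are 1, -4, -1, so North Co. commits to Uptown. Subgame-perfect outcome: (Uptown, X) with payoffs (1, 0).
Now find the simultaneous Nash equilibrium.
North Co.'s best replies: X→Downtown; Y→Downtown.
South Co.'s best replies: Uptown→X; Midtown→Y; Downtown→Y.
Only (Downtown, Y) has each player best-responding; Nash payoffs (-1, 9).
South Co. earns 0 sequentially versus 9 at the Nash outcome: worse off.

worse off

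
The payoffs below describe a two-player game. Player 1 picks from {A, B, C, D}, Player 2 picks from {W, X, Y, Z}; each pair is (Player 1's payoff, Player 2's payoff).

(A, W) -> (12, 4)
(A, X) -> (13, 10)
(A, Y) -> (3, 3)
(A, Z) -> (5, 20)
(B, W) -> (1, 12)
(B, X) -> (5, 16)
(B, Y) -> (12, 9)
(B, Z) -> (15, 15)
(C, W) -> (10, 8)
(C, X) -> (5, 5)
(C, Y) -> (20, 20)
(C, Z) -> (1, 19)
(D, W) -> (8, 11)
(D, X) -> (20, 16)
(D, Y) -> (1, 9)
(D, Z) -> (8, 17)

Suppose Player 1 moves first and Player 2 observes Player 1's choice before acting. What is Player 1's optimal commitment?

Player 2 best-responds to each possible Player 1 move:
- A: BR = Z, leader payoff 5.
- B: BR = X, leader payoff 5.
- C: BR = Y, leader payoff 20.
- D: BR = Z, leader payoff 8.
Among 5, 5, 20, 8, the best is 20 at C. Subgame-perfect outcome: (C, Y) with payoffs (20, 20).

C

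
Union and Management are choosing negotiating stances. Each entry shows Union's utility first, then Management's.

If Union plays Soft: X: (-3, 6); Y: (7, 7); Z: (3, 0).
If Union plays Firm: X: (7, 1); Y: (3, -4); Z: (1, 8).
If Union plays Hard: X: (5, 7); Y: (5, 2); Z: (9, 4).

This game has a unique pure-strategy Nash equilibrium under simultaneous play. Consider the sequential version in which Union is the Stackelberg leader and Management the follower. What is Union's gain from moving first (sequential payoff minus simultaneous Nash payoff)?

Backward induction with Union moving first.
- Soft → Management plays Y (best of 6, 7, 0); Union gets 7.
- Firm → Management plays Z (best of 1, -4, 8); Union gets 1.
- Hard → Management plays X (best of 7, 2, 4); Union gets 5.
Union's induced payoffs are 7, 1, 5, so Union commits to Soft. Subgame-perfect outcome: (Soft, Y) with payoffs (7, 7).
Under simultaneous play:
Union's best replies: X→Firm; Y→Soft; Z→Hard.
Management's best replies: Soft→Y; Firm→Z; Hard→X.
The unique mutual best reply is (Soft, Y), giving (7, 7).
Union's commitment gain: 7 − 7 = 0.

0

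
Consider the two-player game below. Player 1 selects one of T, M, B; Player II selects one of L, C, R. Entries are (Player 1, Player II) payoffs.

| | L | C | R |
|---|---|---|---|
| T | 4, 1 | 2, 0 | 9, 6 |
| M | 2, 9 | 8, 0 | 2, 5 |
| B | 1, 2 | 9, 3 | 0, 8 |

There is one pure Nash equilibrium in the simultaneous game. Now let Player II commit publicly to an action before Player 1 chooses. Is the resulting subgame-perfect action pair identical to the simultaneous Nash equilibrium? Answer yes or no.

Solve by backward induction (Player II leads).
- L: BR = T, leader payoff 1.
- C: BR = B, leader payoff 3.
- R: BR = T, leader payoff 6.
Player II's induced payoffs are 1, 3, 6, so Player II commits to R. Subgame-perfect outcome: (T, R) with payoffs (9, 6).
For the simultaneous game, intersect best replies.
Player 1's best replies: L→T; C→B; R→T.
Player II's best replies: T→R; M→L; B→R.
Only (T, R) has each player best-responding; Nash payoffs (9, 6).
Sequential outcome (T, R) coincides with the Nash profile (T, R).

yes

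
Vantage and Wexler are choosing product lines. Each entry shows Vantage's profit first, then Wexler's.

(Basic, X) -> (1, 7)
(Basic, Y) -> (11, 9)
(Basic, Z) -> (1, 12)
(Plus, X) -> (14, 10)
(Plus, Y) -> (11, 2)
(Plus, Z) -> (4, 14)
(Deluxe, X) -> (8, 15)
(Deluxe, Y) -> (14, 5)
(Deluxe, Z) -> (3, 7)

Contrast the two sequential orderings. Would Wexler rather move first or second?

If Vantage leads: Wexler's best replies are Basic→Z, Plus→Z, Deluxe→X; Vantage's induced payoffs 1, 4, 8; outcome (Deluxe, X), payoffs (8, 15).
If Wexler leads: Vantage's best replies are X→Plus, Y→Deluxe, Z→Plus; Wexler's induced payoffs 10, 5, 14; outcome (Plus, Z), payoffs (4, 14).
Wexler gets 14 moving first and 15 moving second, so Wexler prefers to move second.

second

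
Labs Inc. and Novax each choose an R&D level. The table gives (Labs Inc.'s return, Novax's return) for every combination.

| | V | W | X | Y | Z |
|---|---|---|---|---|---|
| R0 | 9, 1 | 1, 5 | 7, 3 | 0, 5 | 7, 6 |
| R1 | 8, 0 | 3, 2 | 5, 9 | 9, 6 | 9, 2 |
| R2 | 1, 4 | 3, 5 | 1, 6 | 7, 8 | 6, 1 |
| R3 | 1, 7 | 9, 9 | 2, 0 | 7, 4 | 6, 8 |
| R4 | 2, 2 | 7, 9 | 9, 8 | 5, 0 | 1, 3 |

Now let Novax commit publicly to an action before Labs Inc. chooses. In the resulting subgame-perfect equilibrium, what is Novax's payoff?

9

Work backward from Labs Inc.'s decision.
- V → Labs Inc. plays R0 (best of 9, 8, 1, 1, 2); Novax gets 1.
- W → Labs Inc. plays R3 (best of 1, 3, 3, 9, 7); Novax gets 9.
- X → Labs Inc. plays R4 (best of 7, 5, 1, 2, 9); Novax gets 8.
- Y → Labs Inc. plays R1 (best of 0, 9, 7, 7, 5); Novax gets 6.
- Z → Labs Inc. plays R1 (best of 7, 9, 6, 6, 1); Novax gets 2.
Novax's induced payoffs are 1, 9, 8, 6, 2, so Novax commits to W. Subgame-perfect outcome: (R3, W) with payoffs (9, 9).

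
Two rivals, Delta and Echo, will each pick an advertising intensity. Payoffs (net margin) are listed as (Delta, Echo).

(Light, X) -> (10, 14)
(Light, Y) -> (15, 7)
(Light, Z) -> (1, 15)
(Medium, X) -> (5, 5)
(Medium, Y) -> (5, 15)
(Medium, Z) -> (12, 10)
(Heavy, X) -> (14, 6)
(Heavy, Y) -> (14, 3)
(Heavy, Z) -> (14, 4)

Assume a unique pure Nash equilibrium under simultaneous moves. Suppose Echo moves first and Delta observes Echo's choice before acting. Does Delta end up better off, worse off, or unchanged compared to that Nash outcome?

Work backward from Delta's decision.
- X: BR = Heavy, leader payoff 6.
- Y: BR = Light, leader payoff 7.
- Z: BR = Heavy, leader payoff 4.
Maximizing over 6, 7, 4, Echo chooses Y. Subgame-perfect outcome: (Light, Y) with payoffs (15, 7).
Now find the simultaneous Nash equilibrium.
Delta's best replies: X→Heavy; Y→Light; Z→Heavy.
Echo's best replies: Light→Z; Medium→Y; Heavy→X.
Only (Heavy, X) has each player best-responding; Nash payoffs (14, 6).
Delta earns 15 sequentially versus 14 at the Nash outcome: better off.

better off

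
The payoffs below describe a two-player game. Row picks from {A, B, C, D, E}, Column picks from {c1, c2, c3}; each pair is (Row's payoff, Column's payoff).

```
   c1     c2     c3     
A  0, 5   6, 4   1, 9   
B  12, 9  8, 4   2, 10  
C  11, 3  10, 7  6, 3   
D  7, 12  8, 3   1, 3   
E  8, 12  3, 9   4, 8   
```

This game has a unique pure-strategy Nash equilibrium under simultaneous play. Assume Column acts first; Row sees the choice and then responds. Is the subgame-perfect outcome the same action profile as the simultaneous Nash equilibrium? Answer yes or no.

Row best-responds to each possible Column move:
- c1: BR = B, leader payoff 9.
- c2: BR = C, leader payoff 7.
- c3: BR = C, leader payoff 3.
Among 9, 7, 3, the best is 9 at c1. Subgame-perfect outcome: (B, c1) with payoffs (12, 9).
For the simultaneous game, intersect best replies.
Row's best replies: c1→B; c2→C; c3→C.
Column's best replies: A→c3; B→c3; C→c2; D→c1; E→c1.
Only (C, c2) has each player best-responding; Nash payoffs (10, 7).
Sequential outcome (B, c1) differs from the Nash profile (C, c2).

no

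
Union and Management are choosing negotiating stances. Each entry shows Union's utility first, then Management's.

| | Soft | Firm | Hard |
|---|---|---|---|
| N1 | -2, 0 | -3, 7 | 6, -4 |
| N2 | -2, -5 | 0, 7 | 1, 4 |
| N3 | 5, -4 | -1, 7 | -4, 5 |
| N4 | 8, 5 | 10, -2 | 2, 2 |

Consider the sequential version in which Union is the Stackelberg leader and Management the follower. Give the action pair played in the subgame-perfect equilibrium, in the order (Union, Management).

(N4, Soft)

Management best-responds to each possible Union move:
- N1: Management compares 0, 7, -4 and picks Firm; Union would get -3.
- N2: Management compares -5, 7, 4 and picks Firm; Union would get 0.
- N3: Management compares -4, 7, 5 and picks Firm; Union would get -1.
- N4: Management compares 5, -2, 2 and picks Soft; Union would get 8.
Among -3, 0, -1, 8, the best is 8 at N4. Subgame-perfect outcome: (N4, Soft) with payoffs (8, 5).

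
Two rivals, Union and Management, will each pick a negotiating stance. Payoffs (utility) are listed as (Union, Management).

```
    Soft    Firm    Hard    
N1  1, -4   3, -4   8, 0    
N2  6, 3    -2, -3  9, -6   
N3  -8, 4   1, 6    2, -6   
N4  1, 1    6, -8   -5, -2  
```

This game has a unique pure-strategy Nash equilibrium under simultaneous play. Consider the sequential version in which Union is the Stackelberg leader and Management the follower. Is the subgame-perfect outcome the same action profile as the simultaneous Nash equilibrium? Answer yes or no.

no

Backward induction with Union moving first.
- N1: BR = Hard, leader payoff 8.
- N2: BR = Soft, leader payoff 6.
- N3: BR = Firm, leader payoff 1.
- N4: BR = Soft, leader payoff 1.
Among 8, 6, 1, 1, the best is 8 at N1. Subgame-perfect outcome: (N1, Hard) with payoffs (8, 0).
For the simultaneous game, intersect best replies.
Union's best replies: Soft→N2; Firm→N4; Hard→N2.
Management's best replies: N1→Hard; N2→Soft; N3→Firm; N4→Soft.
The unique mutual best reply is (N2, Soft), giving (6, 3).
Sequential outcome (N1, Hard) differs from the Nash profile (N2, Soft).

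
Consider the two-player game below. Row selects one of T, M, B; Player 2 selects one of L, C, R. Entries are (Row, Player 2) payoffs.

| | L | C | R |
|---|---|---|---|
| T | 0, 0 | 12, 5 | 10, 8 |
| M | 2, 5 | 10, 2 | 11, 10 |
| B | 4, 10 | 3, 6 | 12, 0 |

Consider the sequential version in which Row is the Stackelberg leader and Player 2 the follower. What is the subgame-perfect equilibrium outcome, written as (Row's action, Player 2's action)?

Backward induction with Row moving first.
- T: Player 2 compares 0, 5, 8 and picks R; Row would get 10.
- M: Player 2 compares 5, 2, 10 and picks R; Row would get 11.
- B: Player 2 compares 10, 6, 0 and picks L; Row would get 4.
Row's induced payoffs are 10, 11, 4, so Row commits to M. Subgame-perfect outcome: (M, R) with payoffs (11, 10).

(M, R)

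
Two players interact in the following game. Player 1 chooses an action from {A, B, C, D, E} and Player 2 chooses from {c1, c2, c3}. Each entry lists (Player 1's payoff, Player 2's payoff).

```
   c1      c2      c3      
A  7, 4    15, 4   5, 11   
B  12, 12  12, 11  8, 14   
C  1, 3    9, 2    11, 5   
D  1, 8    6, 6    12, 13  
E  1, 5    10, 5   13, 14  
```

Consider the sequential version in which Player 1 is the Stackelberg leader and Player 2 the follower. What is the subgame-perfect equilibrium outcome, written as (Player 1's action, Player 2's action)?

(E, c3)

Work backward from Player 2's decision.
- A → Player 2 plays c3 (best of 4, 4, 11); Player 1 gets 5.
- B → Player 2 plays c3 (best of 12, 11, 14); Player 1 gets 8.
- C → Player 2 plays c3 (best of 3, 2, 5); Player 1 gets 11.
- D → Player 2 plays c3 (best of 8, 6, 13); Player 1 gets 12.
- E → Player 2 plays c3 (best of 5, 5, 14); Player 1 gets 13.
Maximizing over 5, 8, 11, 12, 13, Player 1 chooses E. Subgame-perfect outcome: (E, c3) with payoffs (13, 14).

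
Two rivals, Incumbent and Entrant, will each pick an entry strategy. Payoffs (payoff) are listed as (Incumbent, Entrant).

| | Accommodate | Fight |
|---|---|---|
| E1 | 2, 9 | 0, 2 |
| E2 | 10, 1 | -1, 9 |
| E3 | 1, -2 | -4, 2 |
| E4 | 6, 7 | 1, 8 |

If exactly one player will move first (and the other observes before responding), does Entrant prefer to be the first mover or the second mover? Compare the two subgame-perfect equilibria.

second

If Incumbent leads: Entrant's best replies are E1→Accommodate, E2→Fight, E3→Fight, E4→Fight; Incumbent's induced payoffs 2, -1, -4, 1; outcome (E1, Accommodate), payoffs (2, 9).
If Entrant leads: Incumbent's best replies are Accommodate→E2, Fight→E4; Entrant's induced payoffs 1, 8; outcome (E4, Fight), payoffs (1, 8).
Entrant gets 8 moving first and 9 moving second, so Entrant prefers to move second.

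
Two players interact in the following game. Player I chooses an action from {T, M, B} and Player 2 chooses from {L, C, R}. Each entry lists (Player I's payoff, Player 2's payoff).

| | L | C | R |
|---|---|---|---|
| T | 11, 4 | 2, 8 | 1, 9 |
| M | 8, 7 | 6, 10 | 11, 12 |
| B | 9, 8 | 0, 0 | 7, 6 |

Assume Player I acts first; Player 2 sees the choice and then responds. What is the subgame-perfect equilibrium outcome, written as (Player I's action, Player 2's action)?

(M, R)

Player 2 best-responds to each possible Player I move:
- T: BR = R, leader payoff 1.
- M: BR = R, leader payoff 11.
- B: BR = L, leader payoff 9.
Maximizing over 1, 11, 9, Player I chooses M. Subgame-perfect outcome: (M, R) with payoffs (11, 12).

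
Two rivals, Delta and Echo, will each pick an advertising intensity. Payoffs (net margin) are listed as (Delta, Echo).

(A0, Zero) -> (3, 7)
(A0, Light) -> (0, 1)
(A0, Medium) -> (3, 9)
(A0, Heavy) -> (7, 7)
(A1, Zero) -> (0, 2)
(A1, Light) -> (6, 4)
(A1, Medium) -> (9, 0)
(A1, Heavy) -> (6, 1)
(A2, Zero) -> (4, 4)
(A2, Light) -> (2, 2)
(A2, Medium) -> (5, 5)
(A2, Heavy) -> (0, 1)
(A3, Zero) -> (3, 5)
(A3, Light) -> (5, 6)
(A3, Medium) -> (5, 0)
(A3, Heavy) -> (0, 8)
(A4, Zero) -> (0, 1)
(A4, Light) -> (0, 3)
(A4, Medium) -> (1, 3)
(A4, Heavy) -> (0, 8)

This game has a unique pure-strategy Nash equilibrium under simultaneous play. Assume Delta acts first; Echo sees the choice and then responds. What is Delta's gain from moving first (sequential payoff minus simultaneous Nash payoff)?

0

Echo best-responds to each possible Delta move:
- A0: BR = Medium, leader payoff 3.
- A1: BR = Light, leader payoff 6.
- A2: BR = Medium, leader payoff 5.
- A3: BR = Heavy, leader payoff 0.
- A4: BR = Heavy, leader payoff 0.
Delta's induced payoffs are 3, 6, 5, 0, 0, so Delta commits to A1. Subgame-perfect outcome: (A1, Light) with payoffs (6, 4).
For the simultaneous game, intersect best replies.
Delta's best replies: Zero→A2; Light→A1; Medium→A1; Heavy→A0.
Echo's best replies: A0→Medium; A1→Light; A2→Medium; A3→Heavy; A4→Heavy.
The unique mutual best reply is (A1, Light), giving (6, 4).
Delta's commitment gain: 6 − 6 = 0.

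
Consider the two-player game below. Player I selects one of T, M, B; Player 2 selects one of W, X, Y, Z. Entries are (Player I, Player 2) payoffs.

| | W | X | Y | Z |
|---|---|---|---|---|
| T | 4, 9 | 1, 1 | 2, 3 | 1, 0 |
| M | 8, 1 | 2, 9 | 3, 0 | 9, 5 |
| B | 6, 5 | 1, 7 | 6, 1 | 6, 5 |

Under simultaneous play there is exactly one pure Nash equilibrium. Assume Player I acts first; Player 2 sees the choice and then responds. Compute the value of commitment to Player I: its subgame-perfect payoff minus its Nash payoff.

Work backward from Player 2's decision.
- T → Player 2 plays W (best of 9, 1, 3, 0); Player I gets 4.
- M → Player 2 plays X (best of 1, 9, 0, 5); Player I gets 2.
- B → Player 2 plays X (best of 5, 7, 1, 5); Player I gets 1.
Player I's induced payoffs are 4, 2, 1, so Player I commits to T. Subgame-perfect outcome: (T, W) with payoffs (4, 9).
Now find the simultaneous Nash equilibrium.
Player I's best replies: W→M; X→M; Y→B; Z→M.
Player 2's best replies: T→W; M→X; B→X.
The unique mutual best reply is (M, X), giving (2, 9).
Player I's commitment gain: 4 − 2 = 2.

2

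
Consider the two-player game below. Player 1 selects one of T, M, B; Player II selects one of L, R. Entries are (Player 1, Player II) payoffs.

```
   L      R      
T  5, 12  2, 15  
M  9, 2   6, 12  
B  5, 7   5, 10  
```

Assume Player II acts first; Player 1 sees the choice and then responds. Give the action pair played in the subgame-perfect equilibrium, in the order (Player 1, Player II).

(M, R)

Work backward from Player 1's decision.
- L: BR = M, leader payoff 2.
- R: BR = M, leader payoff 12.
Maximizing over 2, 12, Player II chooses R. Subgame-perfect outcome: (M, R) with payoffs (6, 12).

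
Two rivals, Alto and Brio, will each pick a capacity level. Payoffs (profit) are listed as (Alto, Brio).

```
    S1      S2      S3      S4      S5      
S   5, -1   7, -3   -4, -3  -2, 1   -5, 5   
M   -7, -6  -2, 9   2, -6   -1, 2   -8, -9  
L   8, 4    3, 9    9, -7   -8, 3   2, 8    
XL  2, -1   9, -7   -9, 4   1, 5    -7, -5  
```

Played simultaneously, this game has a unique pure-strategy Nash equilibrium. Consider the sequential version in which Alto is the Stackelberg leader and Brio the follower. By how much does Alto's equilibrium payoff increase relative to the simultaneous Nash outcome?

2

Work backward from Brio's decision.
- S → Brio plays S5 (best of -1, -3, -3, 1, 5); Alto gets -5.
- M → Brio plays S2 (best of -6, 9, -6, 2, -9); Alto gets -2.
- L → Brio plays S2 (best of 4, 9, -7, 3, 8); Alto gets 3.
- XL → Brio plays S4 (best of -1, -7, 4, 5, -5); Alto gets 1.
Maximizing over -5, -2, 3, 1, Alto chooses L. Subgame-perfect outcome: (L, S2) with payoffs (3, 9).
For the simultaneous game, intersect best replies.
Alto's best replies: S1→L; S2→XL; S3→L; S4→XL; S5→L.
Brio's best replies: S→S5; M→S2; L→S2; XL→S4.
The unique mutual best reply is (XL, S4), giving (1, 5).
Alto's commitment gain: 3 − 1 = 2.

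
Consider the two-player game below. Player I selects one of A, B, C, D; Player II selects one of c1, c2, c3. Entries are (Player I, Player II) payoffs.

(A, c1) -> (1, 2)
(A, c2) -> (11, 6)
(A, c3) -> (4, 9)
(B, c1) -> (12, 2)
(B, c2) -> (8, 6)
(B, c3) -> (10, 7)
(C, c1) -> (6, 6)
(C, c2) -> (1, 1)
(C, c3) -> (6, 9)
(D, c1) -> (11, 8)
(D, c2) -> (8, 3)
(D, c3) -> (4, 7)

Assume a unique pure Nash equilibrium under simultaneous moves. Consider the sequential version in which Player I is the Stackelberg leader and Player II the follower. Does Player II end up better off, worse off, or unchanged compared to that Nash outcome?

better off

Work backward from Player II's decision.
- A → Player II plays c3 (best of 2, 6, 9); Player I gets 4.
- B → Player II plays c3 (best of 2, 6, 7); Player I gets 10.
- C → Player II plays c3 (best of 6, 1, 9); Player I gets 6.
- D → Player II plays c1 (best of 8, 3, 7); Player I gets 11.
Player I's induced payoffs are 4, 10, 6, 11, so Player I commits to D. Subgame-perfect outcome: (D, c1) with payoffs (11, 8).
For the simultaneous game, intersect best replies.
Player I's best replies: c1→B; c2→A; c3→B.
Player II's best replies: A→c3; B→c3; C→c3; D→c1.
Only (B, c3) has each player best-responding; Nash payoffs (10, 7).
Player II earns 8 sequentially versus 7 at the Nash outcome: better off.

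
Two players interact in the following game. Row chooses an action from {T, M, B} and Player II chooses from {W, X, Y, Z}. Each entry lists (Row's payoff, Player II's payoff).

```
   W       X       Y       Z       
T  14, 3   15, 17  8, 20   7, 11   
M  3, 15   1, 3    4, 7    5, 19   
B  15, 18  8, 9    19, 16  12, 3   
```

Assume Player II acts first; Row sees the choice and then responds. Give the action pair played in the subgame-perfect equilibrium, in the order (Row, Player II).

(B, W)

Row best-responds to each possible Player II move:
- W: BR = B, leader payoff 18.
- X: BR = T, leader payoff 17.
- Y: BR = B, leader payoff 16.
- Z: BR = B, leader payoff 3.
Among 18, 17, 16, 3, the best is 18 at W. Subgame-perfect outcome: (B, W) with payoffs (15, 18).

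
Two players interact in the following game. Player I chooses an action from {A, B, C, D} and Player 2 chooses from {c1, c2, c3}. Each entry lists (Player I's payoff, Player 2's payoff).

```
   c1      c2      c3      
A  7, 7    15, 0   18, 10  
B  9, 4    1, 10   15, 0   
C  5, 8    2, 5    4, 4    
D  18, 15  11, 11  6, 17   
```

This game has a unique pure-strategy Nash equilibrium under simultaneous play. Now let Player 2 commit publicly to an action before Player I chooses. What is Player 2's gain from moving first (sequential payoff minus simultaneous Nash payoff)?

5

Work backward from Player I's decision.
- c1: BR = D, leader payoff 15.
- c2: BR = A, leader payoff 0.
- c3: BR = A, leader payoff 10.
Among 15, 0, 10, the best is 15 at c1. Subgame-perfect outcome: (D, c1) with payoffs (18, 15).
Now find the simultaneous Nash equilibrium.
Player I's best replies: c1→D; c2→A; c3→A.
Player 2's best replies: A→c3; B→c2; C→c1; D→c3.
The unique mutual best reply is (A, c3), giving (18, 10).
Player 2's commitment gain: 15 − 10 = 5.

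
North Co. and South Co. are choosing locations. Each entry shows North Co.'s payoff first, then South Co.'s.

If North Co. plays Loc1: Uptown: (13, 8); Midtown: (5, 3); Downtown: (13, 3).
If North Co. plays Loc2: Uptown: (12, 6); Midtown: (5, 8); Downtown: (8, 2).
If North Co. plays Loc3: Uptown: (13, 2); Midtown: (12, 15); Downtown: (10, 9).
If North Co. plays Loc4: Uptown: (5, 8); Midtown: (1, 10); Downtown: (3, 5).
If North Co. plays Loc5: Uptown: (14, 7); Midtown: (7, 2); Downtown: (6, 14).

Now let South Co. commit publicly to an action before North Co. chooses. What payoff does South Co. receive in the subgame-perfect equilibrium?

Work backward from North Co.'s decision.
- Uptown: BR = Loc5, leader payoff 7.
- Midtown: BR = Loc3, leader payoff 15.
- Downtown: BR = Loc1, leader payoff 3.
Maximizing over 7, 15, 3, South Co. chooses Midtown. Subgame-perfect outcome: (Loc3, Midtown) with payoffs (12, 15).

15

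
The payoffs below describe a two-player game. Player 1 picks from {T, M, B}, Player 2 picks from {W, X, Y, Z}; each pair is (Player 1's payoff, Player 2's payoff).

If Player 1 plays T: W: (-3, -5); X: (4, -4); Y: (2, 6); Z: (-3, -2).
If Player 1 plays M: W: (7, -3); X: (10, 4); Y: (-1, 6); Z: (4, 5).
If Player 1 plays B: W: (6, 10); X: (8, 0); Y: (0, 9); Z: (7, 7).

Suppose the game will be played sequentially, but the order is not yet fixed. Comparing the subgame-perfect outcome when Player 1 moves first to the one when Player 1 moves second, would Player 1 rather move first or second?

second

If Player 1 leads: Player 2's best replies are T→Y, M→Y, B→W; Player 1's induced payoffs 2, -1, 6; outcome (B, W), payoffs (6, 10).
If Player 2 leads: Player 1's best replies are W→M, X→M, Y→T, Z→B; Player 2's induced payoffs -3, 4, 6, 7; outcome (B, Z), payoffs (7, 7).
Player 1 gets 6 moving first and 7 moving second, so Player 1 prefers to move second.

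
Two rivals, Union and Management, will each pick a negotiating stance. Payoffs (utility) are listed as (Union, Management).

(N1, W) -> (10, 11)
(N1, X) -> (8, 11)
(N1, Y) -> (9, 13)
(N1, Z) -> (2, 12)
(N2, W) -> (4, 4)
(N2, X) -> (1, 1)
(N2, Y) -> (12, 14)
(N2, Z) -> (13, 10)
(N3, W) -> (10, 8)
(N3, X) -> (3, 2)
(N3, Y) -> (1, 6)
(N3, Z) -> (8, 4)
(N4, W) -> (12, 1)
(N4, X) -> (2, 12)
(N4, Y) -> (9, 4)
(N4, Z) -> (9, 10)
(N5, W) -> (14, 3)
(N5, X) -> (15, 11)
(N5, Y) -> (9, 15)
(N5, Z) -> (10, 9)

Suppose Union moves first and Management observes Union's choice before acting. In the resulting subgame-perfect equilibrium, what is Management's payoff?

14

Solve by backward induction (Union leads).
- N1: Management compares 11, 11, 13, 12 and picks Y; Union would get 9.
- N2: Management compares 4, 1, 14, 10 and picks Y; Union would get 12.
- N3: Management compares 8, 2, 6, 4 and picks W; Union would get 10.
- N4: Management compares 1, 12, 4, 10 and picks X; Union would get 2.
- N5: Management compares 3, 11, 15, 9 and picks Y; Union would get 9.
Among 9, 12, 10, 2, 9, the best is 12 at N2. Subgame-perfect outcome: (N2, Y) with payoffs (12, 14).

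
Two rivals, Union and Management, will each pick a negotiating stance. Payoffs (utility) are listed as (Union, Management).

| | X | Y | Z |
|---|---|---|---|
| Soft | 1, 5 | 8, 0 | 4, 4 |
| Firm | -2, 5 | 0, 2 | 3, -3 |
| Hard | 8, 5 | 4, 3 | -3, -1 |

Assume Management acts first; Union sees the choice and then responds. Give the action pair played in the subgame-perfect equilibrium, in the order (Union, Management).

Union best-responds to each possible Management move:
- X → Union plays Hard (best of 1, -2, 8); Management gets 5.
- Y → Union plays Soft (best of 8, 0, 4); Management gets 0.
- Z → Union plays Soft (best of 4, 3, -3); Management gets 4.
Maximizing over 5, 0, 4, Management chooses X. Subgame-perfect outcome: (Hard, X) with payoffs (8, 5).

(Hard, X)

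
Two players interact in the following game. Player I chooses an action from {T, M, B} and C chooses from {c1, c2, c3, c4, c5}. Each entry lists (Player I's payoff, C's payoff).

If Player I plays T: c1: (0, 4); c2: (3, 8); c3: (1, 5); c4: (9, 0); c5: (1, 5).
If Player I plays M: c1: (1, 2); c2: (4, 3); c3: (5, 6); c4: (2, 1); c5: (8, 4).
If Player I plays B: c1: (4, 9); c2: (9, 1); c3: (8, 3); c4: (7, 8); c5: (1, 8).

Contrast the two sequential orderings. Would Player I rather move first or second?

If Player I leads: C's best replies are T→c2, M→c3, B→c1; Player I's induced payoffs 3, 5, 4; outcome (M, c3), payoffs (5, 6).
If C leads: Player I's best replies are c1→B, c2→B, c3→B, c4→T, c5→M; C's induced payoffs 9, 1, 3, 0, 4; outcome (B, c1), payoffs (4, 9).
Player I gets 5 moving first and 4 moving second, so Player I prefers to move first.

first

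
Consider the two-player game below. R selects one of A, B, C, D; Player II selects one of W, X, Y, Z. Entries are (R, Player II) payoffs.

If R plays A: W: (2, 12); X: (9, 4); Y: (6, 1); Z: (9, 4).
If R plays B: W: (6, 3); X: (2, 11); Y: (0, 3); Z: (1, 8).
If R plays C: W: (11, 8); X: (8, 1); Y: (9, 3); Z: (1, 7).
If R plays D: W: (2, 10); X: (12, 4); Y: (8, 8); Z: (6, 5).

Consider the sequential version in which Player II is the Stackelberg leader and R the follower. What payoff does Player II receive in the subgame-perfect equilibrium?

R best-responds to each possible Player II move:
- W → R plays C (best of 2, 6, 11, 2); Player II gets 8.
- X → R plays D (best of 9, 2, 8, 12); Player II gets 4.
- Y → R plays C (best of 6, 0, 9, 8); Player II gets 3.
- Z → R plays A (best of 9, 1, 1, 6); Player II gets 4.
Among 8, 4, 3, 4, the best is 8 at W. Subgame-perfect outcome: (C, W) with payoffs (11, 8).

8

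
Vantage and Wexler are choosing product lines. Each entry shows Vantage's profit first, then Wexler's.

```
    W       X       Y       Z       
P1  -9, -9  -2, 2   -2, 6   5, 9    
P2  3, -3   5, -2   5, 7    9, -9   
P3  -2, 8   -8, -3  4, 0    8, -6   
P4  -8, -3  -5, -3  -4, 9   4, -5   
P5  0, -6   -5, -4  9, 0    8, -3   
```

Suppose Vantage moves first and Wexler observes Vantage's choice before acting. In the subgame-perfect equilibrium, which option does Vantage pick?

P5

Backward induction with Vantage moving first.
- P1: Wexler compares -9, 2, 6, 9 and picks Z; Vantage would get 5.
- P2: Wexler compares -3, -2, 7, -9 and picks Y; Vantage would get 5.
- P3: Wexler compares 8, -3, 0, -6 and picks W; Vantage would get -2.
- P4: Wexler compares -3, -3, 9, -5 and picks Y; Vantage would get -4.
- P5: Wexler compares -6, -4, 0, -3 and picks Y; Vantage would get 9.
Among 5, 5, -2, -4, 9, the best is 9 at P5. Subgame-perfect outcome: (P5, Y) with payoffs (9, 0).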